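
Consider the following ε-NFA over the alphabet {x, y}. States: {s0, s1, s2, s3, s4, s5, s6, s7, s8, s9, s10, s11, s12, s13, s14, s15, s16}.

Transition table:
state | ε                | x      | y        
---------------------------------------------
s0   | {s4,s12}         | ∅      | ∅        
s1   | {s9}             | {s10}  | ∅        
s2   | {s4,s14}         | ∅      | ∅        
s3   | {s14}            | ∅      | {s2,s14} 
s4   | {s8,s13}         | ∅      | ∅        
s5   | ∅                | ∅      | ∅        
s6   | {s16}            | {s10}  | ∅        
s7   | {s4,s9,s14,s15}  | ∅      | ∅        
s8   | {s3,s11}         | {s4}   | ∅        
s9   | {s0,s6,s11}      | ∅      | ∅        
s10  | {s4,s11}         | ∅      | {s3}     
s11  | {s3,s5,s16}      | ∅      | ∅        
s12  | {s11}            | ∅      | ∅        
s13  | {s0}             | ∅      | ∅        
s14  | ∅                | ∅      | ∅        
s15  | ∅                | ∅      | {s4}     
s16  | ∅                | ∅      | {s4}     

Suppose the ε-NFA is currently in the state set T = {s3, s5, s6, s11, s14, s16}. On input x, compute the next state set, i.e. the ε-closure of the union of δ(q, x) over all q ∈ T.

{s0, s3, s4, s5, s8, s10, s11, s12, s13, s14, s16}

s6 on x → {s10}.
No x-transition from s3, s5, s11, s14, s16.
Union after reading x: {s10}.
Now take the ε-closure:
From s10 via ε: add s4, s11.
From s4 via ε: add s8, s13.
From s11 via ε: add s3, s5, s16.
From s3 via ε: add s14.
From s13 via ε: add s0.
From s0 via ε: add s12.
No new states can be added; the closed set is {s0, s3, s4, s5, s8, s10, s11, s12, s13, s14, s16}.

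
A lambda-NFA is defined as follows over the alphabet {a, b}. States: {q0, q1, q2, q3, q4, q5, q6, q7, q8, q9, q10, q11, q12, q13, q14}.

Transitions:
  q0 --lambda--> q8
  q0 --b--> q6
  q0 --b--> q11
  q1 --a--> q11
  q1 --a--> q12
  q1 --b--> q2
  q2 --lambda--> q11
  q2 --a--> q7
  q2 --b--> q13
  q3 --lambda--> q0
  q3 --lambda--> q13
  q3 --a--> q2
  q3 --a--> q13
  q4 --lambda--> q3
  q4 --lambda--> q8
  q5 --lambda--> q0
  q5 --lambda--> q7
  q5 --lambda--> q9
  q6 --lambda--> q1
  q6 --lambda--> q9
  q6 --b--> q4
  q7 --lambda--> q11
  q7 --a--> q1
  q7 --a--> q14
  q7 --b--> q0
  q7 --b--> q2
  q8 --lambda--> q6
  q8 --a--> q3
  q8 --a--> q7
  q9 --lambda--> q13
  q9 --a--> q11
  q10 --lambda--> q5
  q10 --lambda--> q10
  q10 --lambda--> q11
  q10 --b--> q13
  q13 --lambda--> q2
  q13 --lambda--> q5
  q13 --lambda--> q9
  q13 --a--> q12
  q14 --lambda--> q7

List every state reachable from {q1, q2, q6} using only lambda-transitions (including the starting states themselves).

{q0, q1, q2, q5, q6, q7, q8, q9, q11, q13}

Start with {q1, q2, q6}.
From q2 via lambda: add q11.
From q6 via lambda: add q9.
From q9 via lambda: add q13.
From q13 via lambda: add q5.
From q5 via lambda: add q0, q7.
From q0 via lambda: add q8.
No new states can be added; the closed set is {q0, q1, q2, q5, q6, q7, q8, q9, q11, q13}.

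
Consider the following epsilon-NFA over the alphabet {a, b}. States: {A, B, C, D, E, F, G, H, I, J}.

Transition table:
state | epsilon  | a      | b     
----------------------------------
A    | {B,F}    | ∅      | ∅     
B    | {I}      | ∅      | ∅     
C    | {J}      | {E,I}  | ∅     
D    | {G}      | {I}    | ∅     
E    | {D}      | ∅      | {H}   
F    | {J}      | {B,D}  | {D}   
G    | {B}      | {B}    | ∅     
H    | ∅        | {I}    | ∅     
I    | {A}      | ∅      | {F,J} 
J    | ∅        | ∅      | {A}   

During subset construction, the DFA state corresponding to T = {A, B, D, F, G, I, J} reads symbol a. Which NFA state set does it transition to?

{A, B, D, F, G, I, J}

D on a → {I}.
F on a → {B, D}.
G on a → {B}.
No a-transition from A, B, I, J.
Union after reading a: {B, D, I}.
Now take the epsilon-closure:
From D via epsilon: add G.
From I via epsilon: add A.
From A via epsilon: add F.
From F via epsilon: add J.
No new states can be added; the closed set is {A, B, D, F, G, I, J}.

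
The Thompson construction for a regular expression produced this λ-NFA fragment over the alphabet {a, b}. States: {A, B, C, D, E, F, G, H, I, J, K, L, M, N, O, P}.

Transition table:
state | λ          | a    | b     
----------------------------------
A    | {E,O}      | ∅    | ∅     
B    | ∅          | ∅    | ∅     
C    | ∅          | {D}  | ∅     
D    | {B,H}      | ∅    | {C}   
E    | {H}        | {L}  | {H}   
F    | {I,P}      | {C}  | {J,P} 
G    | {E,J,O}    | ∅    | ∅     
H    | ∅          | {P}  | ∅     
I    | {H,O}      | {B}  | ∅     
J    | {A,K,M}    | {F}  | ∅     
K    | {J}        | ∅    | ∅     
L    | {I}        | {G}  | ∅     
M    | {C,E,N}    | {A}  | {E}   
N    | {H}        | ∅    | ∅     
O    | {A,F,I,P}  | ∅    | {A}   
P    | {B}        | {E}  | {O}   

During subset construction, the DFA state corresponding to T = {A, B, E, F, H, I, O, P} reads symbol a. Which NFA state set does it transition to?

E on a → {L}.
F on a → {C}.
H on a → {P}.
I on a → {B}.
P on a → {E}.
No a-transition from A, B, O.
Union after reading a: {B, C, E, L, P}.
Now take the λ-closure:
From E via λ: add H.
From L via λ: add I.
From I via λ: add O.
From O via λ: add A, F.
No new states can be added; the closed set is {A, B, C, E, F, H, I, L, O, P}.

{A, B, C, E, F, H, I, L, O, P}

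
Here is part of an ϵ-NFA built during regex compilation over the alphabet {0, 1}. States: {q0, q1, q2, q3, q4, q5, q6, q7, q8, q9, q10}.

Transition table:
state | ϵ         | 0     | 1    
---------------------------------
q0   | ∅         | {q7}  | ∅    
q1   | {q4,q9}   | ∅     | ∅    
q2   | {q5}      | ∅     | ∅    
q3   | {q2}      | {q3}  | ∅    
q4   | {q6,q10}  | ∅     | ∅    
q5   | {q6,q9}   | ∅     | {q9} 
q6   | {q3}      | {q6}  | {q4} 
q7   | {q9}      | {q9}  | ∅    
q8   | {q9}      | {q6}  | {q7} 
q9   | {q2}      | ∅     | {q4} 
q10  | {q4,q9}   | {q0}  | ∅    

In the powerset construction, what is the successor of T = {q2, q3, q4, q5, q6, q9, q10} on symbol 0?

q3 on 0 → {q3}.
q6 on 0 → {q6}.
q10 on 0 → {q0}.
No 0-transition from q2, q4, q5, q9.
Union after reading 0: {q0, q3, q6}.
Now take the ϵ-closure:
From q3 via ϵ: add q2.
From q2 via ϵ: add q5.
From q5 via ϵ: add q9.
No new states can be added; the closed set is {q0, q2, q3, q5, q6, q9}.

{q0, q2, q3, q5, q6, q9}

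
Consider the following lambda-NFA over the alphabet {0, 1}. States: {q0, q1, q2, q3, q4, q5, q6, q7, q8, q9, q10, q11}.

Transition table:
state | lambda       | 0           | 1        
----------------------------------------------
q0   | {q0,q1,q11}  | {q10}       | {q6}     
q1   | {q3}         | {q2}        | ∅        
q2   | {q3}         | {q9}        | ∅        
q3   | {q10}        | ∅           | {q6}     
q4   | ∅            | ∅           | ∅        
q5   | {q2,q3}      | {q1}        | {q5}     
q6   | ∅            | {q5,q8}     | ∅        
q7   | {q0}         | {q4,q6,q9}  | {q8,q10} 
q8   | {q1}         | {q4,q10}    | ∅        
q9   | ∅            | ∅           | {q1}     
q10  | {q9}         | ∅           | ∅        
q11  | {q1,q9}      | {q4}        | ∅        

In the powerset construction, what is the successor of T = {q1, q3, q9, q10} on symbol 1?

{q1, q3, q6, q9, q10}

q3 on 1 → {q6}.
q9 on 1 → {q1}.
No 1-transition from q1, q10.
Union after reading 1: {q1, q6}.
Now take the lambda-closure:
From q1 via lambda: add q3.
From q3 via lambda: add q10.
From q10 via lambda: add q9.
No new states can be added; the closed set is {q1, q3, q6, q9, q10}.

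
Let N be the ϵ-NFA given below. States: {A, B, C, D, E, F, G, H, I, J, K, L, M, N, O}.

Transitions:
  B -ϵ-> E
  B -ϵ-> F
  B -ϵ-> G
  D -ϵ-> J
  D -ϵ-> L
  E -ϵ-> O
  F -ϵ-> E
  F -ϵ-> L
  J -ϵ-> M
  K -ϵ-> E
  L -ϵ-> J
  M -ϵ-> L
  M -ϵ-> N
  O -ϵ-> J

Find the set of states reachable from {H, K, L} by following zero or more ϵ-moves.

{E, H, J, K, L, M, N, O}

Start with {H, K, L}.
From K via ϵ: add E.
From L via ϵ: add J.
From E via ϵ: add O.
From J via ϵ: add M.
From M via ϵ: add N.
No new states can be added; the closed set is {E, H, J, K, L, M, N, O}.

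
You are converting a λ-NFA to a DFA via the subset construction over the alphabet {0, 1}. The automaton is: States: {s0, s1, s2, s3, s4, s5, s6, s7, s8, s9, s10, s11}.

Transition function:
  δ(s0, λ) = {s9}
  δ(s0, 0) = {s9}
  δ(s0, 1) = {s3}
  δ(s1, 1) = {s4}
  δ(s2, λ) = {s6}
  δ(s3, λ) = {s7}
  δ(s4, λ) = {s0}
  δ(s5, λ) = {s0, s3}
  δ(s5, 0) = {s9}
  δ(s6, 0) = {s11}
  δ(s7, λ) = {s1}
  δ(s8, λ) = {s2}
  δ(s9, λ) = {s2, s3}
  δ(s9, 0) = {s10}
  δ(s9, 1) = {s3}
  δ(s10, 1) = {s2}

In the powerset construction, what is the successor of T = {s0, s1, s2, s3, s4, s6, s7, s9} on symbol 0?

{s1, s2, s3, s6, s7, s9, s10, s11}

s0 on 0 → {s9}.
s6 on 0 → {s11}.
s9 on 0 → {s10}.
No 0-transition from s1, s2, s3, s4, s7.
Union after reading 0: {s9, s10, s11}.
Now take the λ-closure:
From s9 via λ: add s2, s3.
From s2 via λ: add s6.
From s3 via λ: add s7.
From s7 via λ: add s1.
No new states can be added; the closed set is {s1, s2, s3, s6, s7, s9, s10, s11}.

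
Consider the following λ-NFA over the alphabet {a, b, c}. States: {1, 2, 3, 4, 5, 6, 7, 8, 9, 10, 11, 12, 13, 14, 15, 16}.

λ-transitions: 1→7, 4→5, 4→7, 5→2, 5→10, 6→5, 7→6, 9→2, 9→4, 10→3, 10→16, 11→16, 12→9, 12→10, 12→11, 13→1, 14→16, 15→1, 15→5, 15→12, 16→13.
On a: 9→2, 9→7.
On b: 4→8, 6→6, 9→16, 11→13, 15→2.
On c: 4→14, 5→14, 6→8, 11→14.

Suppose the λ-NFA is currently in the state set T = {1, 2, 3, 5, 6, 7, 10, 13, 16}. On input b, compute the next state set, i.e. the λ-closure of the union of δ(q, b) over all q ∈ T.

6 on b → {6}.
No b-transition from 1, 2, 3, 5, 7, 10, 13, 16.
Union after reading b: {6}.
Now take the λ-closure:
From 6 via λ: add 5.
From 5 via λ: add 2, 10.
From 10 via λ: add 3, 16.
From 16 via λ: add 13.
From 13 via λ: add 1.
From 1 via λ: add 7.
No new states can be added; the closed set is {1, 2, 3, 5, 6, 7, 10, 13, 16}.

{1, 2, 3, 5, 6, 7, 10, 13, 16}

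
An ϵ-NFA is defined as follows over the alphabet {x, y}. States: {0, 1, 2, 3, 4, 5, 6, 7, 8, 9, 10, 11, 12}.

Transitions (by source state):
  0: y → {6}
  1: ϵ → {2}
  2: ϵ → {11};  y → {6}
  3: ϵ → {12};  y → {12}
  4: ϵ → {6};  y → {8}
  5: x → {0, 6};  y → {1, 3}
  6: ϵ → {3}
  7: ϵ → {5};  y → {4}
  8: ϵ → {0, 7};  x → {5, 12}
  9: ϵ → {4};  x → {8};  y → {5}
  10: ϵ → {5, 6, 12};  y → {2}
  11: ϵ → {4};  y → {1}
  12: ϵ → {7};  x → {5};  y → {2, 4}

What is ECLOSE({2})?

{2, 3, 4, 5, 6, 7, 11, 12}

Start with {2}.
From 2 via ϵ: add 11.
From 11 via ϵ: add 4.
From 4 via ϵ: add 6.
From 6 via ϵ: add 3.
From 3 via ϵ: add 12.
From 12 via ϵ: add 7.
From 7 via ϵ: add 5.
No new states can be added; the closed set is {2, 3, 4, 5, 6, 7, 11, 12}.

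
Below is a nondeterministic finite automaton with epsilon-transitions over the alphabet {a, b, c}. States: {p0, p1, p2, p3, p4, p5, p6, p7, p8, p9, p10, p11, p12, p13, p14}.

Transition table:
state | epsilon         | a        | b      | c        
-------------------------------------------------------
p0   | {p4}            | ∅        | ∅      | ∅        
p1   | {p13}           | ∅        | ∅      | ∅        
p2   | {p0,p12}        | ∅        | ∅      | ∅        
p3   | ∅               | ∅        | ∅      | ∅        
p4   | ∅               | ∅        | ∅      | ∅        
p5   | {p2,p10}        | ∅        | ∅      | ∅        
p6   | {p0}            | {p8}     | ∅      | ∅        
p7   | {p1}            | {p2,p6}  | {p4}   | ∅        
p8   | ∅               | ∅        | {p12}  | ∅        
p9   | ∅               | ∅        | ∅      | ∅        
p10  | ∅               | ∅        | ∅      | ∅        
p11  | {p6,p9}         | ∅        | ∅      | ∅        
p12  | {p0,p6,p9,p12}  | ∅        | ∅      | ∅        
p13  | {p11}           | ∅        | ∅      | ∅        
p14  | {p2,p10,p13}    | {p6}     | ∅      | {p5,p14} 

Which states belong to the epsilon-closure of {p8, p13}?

Start with {p8, p13}.
From p13 via epsilon: add p11.
From p11 via epsilon: add p6, p9.
From p6 via epsilon: add p0.
From p0 via epsilon: add p4.
No new states can be added; the closed set is {p0, p4, p6, p8, p9, p11, p13}.

{p0, p4, p6, p8, p9, p11, p13}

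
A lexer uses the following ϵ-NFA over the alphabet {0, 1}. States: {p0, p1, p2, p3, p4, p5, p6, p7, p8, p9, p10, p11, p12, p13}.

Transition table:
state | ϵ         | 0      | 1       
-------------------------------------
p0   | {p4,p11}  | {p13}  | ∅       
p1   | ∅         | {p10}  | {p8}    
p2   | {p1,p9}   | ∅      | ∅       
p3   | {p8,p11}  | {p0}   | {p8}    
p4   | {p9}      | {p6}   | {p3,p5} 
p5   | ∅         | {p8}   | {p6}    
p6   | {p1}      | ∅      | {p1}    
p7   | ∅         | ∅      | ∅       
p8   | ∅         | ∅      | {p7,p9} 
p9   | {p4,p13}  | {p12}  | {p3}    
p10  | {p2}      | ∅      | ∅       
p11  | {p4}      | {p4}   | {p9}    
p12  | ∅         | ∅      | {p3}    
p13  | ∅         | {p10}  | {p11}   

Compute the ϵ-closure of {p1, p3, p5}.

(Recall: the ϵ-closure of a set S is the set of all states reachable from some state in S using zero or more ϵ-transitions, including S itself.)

Start with {p1, p3, p5}.
From p3 via ϵ: add p8, p11.
From p11 via ϵ: add p4.
From p4 via ϵ: add p9.
From p9 via ϵ: add p13.
No new states can be added; the closed set is {p1, p3, p4, p5, p8, p9, p11, p13}.

{p1, p3, p4, p5, p8, p9, p11, p13}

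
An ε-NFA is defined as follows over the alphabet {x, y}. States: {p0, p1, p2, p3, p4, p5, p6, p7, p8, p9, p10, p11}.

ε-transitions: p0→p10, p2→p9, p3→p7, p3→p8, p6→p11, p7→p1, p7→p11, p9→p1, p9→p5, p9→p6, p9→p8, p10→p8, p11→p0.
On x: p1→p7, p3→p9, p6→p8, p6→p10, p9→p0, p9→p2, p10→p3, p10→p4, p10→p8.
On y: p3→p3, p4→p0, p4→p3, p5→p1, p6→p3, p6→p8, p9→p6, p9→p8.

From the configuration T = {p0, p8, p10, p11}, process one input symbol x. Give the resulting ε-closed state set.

p10 on x → {p3, p4, p8}.
No x-transition from p0, p8, p11.
Union after reading x: {p3, p4, p8}.
Now take the ε-closure:
From p3 via ε: add p7.
From p7 via ε: add p1, p11.
From p11 via ε: add p0.
From p0 via ε: add p10.
No new states can be added; the closed set is {p0, p1, p3, p4, p7, p8, p10, p11}.

{p0, p1, p3, p4, p7, p8, p10, p11}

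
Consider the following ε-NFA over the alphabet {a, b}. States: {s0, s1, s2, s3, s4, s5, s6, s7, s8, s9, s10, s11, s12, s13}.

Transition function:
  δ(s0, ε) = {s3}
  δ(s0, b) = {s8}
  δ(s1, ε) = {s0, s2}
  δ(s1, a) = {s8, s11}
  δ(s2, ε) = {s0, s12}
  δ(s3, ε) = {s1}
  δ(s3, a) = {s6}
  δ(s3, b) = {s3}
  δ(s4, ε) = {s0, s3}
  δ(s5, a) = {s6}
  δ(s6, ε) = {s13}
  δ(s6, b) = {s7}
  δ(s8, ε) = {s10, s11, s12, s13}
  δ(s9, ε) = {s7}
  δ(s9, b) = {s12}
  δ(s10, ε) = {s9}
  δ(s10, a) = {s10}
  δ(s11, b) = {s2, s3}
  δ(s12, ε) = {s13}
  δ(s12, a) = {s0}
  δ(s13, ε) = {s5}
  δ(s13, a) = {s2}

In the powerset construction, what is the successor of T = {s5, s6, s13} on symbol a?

s5 on a → {s6}.
s13 on a → {s2}.
No a-transition from s6.
Union after reading a: {s2, s6}.
Now take the ε-closure:
From s2 via ε: add s0, s12.
From s6 via ε: add s13.
From s0 via ε: add s3.
From s13 via ε: add s5.
From s3 via ε: add s1.
No new states can be added; the closed set is {s0, s1, s2, s3, s5, s6, s12, s13}.

{s0, s1, s2, s3, s5, s6, s12, s13}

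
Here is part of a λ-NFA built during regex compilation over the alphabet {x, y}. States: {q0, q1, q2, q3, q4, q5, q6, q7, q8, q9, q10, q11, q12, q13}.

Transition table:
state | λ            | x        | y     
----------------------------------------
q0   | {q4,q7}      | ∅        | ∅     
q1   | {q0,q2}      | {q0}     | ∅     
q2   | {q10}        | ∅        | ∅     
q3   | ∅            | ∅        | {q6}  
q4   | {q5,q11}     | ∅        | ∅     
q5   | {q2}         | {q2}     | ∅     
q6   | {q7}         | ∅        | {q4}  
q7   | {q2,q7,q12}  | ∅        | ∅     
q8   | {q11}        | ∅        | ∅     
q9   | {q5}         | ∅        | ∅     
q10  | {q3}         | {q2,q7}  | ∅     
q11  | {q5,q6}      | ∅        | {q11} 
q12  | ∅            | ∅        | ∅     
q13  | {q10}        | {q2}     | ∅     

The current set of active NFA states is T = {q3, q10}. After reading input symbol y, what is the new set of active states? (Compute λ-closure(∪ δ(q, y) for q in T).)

{q2, q3, q6, q7, q10, q12}

q3 on y → {q6}.
No y-transition from q10.
Union after reading y: {q6}.
Now take the λ-closure:
From q6 via λ: add q7.
From q7 via λ: add q2, q12.
From q2 via λ: add q10.
From q10 via λ: add q3.
No new states can be added; the closed set is {q2, q3, q6, q7, q10, q12}.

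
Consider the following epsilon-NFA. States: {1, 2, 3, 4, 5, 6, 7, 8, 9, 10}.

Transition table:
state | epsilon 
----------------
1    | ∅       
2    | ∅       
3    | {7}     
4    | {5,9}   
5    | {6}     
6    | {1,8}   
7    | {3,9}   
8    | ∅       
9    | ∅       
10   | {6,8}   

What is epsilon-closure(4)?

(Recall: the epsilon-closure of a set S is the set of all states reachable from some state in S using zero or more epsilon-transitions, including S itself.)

{1, 4, 5, 6, 8, 9}

Start with {4}.
From 4 via epsilon: add 5, 9.
From 5 via epsilon: add 6.
From 6 via epsilon: add 1, 8.
No new states can be added; the closed set is {1, 4, 5, 6, 8, 9}.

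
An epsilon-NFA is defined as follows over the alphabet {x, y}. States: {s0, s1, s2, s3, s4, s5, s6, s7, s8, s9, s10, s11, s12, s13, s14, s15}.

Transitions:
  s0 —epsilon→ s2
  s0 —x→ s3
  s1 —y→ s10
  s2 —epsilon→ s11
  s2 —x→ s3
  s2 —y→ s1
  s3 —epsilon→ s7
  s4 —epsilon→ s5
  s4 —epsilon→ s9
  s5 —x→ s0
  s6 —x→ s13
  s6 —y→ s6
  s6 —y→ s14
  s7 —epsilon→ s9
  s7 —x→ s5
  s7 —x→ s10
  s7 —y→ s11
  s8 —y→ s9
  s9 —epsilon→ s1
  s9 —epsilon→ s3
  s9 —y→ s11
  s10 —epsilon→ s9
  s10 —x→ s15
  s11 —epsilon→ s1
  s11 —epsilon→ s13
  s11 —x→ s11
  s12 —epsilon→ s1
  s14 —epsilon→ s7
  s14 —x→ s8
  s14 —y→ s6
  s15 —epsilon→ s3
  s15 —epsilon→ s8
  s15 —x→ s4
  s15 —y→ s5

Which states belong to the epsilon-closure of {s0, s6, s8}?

Start with {s0, s6, s8}.
From s0 via epsilon: add s2.
From s2 via epsilon: add s11.
From s11 via epsilon: add s1, s13.
No new states can be added; the closed set is {s0, s1, s2, s6, s8, s11, s13}.

{s0, s1, s2, s6, s8, s11, s13}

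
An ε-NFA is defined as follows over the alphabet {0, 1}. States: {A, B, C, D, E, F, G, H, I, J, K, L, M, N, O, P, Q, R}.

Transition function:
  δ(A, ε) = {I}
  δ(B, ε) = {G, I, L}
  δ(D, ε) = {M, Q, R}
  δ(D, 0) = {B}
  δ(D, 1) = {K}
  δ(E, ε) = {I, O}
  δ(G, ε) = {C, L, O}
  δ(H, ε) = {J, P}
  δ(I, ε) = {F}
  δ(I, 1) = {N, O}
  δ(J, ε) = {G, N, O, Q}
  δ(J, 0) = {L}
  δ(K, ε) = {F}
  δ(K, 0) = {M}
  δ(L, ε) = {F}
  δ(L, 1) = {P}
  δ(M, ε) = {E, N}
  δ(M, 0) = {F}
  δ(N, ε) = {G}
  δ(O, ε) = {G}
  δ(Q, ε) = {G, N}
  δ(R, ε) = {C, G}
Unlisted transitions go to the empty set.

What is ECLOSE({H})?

{C, F, G, H, J, L, N, O, P, Q}

Start with {H}.
From H via ε: add J, P.
From J via ε: add G, N, O, Q.
From G via ε: add C, L.
From L via ε: add F.
No new states can be added; the closed set is {C, F, G, H, J, L, N, O, P, Q}.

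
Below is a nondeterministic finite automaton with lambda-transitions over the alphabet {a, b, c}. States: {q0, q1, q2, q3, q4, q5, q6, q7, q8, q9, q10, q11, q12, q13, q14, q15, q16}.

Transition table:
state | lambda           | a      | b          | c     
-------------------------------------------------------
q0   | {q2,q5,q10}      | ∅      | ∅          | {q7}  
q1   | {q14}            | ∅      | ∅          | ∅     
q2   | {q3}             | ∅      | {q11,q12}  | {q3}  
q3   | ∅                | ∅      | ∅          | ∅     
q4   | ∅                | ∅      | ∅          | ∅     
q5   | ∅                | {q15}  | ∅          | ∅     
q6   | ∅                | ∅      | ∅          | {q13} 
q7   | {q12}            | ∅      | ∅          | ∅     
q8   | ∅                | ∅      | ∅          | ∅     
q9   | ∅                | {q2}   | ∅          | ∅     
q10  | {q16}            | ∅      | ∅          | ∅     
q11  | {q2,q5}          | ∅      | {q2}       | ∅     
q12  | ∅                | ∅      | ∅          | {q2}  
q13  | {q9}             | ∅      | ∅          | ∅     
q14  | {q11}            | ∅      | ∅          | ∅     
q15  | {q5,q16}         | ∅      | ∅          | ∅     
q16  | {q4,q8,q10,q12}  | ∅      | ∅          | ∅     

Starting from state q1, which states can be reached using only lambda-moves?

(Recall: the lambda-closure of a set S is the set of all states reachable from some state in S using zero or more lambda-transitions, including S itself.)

Start with {q1}.
From q1 via lambda: add q14.
From q14 via lambda: add q11.
From q11 via lambda: add q2, q5.
From q2 via lambda: add q3.
No new states can be added; the closed set is {q1, q2, q3, q5, q11, q14}.

{q1, q2, q3, q5, q11, q14}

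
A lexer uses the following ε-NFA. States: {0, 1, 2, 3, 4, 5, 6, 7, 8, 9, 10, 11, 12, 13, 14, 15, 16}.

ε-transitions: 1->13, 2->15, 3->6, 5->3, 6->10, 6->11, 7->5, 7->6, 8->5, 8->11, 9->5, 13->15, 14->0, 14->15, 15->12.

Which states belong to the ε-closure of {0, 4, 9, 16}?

Start with {0, 4, 9, 16}.
From 9 via ε: add 5.
From 5 via ε: add 3.
From 3 via ε: add 6.
From 6 via ε: add 10, 11.
No new states can be added; the closed set is {0, 3, 4, 5, 6, 9, 10, 11, 16}.

{0, 3, 4, 5, 6, 9, 10, 11, 16}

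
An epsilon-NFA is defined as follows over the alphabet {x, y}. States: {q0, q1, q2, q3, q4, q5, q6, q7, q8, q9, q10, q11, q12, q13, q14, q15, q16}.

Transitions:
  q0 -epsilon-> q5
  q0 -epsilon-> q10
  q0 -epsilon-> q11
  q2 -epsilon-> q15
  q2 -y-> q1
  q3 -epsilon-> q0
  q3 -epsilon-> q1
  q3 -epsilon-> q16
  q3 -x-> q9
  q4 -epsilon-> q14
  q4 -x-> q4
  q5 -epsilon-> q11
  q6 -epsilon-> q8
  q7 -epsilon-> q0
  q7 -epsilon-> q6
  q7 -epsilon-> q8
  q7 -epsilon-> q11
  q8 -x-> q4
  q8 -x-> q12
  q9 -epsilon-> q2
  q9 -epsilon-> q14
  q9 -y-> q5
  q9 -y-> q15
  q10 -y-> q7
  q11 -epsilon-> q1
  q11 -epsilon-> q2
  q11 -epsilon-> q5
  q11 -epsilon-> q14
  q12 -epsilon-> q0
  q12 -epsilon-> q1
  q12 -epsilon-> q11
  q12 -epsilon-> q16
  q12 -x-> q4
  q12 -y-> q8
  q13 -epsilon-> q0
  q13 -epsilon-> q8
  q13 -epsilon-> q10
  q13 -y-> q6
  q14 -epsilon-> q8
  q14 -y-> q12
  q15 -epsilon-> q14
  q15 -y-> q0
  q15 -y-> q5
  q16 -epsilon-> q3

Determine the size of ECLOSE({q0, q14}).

Start with {q0, q14}.
From q0 via epsilon: add q5, q10, q11.
From q14 via epsilon: add q8.
From q11 via epsilon: add q1, q2.
From q2 via epsilon: add q15.
epsilon-closure = {q0, q1, q2, q5, q8, q10, q11, q14, q15}, which has 9 states.

9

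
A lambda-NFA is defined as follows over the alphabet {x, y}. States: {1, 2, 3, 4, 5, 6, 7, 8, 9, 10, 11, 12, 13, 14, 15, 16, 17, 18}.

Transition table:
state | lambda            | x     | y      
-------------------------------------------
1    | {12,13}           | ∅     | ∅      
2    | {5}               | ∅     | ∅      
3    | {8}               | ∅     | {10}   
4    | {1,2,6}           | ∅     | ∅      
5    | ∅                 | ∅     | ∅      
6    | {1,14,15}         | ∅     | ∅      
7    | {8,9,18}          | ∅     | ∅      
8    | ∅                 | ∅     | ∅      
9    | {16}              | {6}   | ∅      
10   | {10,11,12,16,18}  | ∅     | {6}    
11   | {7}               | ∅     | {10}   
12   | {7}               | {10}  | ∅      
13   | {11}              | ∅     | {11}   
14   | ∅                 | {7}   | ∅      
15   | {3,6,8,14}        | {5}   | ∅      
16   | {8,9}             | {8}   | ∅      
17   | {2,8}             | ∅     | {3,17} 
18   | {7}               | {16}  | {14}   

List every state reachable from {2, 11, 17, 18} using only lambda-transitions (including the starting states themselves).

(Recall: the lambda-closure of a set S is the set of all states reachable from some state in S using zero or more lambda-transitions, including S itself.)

Start with {2, 11, 17, 18}.
From 2 via lambda: add 5.
From 11 via lambda: add 7.
From 17 via lambda: add 8.
From 7 via lambda: add 9.
From 9 via lambda: add 16.
No new states can be added; the closed set is {2, 5, 7, 8, 9, 11, 16, 17, 18}.

{2, 5, 7, 8, 9, 11, 16, 17, 18}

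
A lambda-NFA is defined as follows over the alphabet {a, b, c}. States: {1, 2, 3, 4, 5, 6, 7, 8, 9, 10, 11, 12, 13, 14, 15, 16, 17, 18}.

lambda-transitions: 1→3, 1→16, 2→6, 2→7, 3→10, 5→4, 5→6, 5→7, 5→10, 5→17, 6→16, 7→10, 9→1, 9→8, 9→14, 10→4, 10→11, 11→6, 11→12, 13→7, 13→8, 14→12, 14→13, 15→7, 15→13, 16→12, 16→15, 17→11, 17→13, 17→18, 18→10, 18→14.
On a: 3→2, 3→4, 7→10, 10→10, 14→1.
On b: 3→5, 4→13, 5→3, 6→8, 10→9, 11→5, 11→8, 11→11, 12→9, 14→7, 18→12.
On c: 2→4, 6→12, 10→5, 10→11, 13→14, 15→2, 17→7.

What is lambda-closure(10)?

{4, 6, 7, 8, 10, 11, 12, 13, 15, 16}

Start with {10}.
From 10 via lambda: add 4, 11.
From 11 via lambda: add 6, 12.
From 6 via lambda: add 16.
From 16 via lambda: add 15.
From 15 via lambda: add 7, 13.
From 13 via lambda: add 8.
No new states can be added; the closed set is {4, 6, 7, 8, 10, 11, 12, 13, 15, 16}.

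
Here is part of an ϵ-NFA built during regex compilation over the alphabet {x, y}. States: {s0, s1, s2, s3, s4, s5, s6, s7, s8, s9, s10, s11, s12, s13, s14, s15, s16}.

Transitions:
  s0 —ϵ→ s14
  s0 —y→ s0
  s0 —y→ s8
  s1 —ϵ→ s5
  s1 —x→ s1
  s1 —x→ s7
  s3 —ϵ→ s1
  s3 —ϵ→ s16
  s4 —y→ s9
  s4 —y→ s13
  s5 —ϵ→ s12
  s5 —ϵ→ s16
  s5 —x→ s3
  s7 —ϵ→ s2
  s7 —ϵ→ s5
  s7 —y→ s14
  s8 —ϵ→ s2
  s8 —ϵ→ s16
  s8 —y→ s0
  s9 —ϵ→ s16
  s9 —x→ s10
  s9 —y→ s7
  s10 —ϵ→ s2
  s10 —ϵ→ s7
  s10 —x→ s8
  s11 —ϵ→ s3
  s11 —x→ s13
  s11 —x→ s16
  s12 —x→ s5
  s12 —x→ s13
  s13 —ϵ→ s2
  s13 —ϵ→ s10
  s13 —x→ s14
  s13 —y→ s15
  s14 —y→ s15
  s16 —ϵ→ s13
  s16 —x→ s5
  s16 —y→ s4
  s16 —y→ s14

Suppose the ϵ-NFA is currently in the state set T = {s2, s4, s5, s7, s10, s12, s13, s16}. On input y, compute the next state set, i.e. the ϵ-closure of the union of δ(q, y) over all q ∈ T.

s4 on y → {s9, s13}.
s7 on y → {s14}.
s13 on y → {s15}.
s16 on y → {s4, s14}.
No y-transition from s2, s5, s10, s12.
Union after reading y: {s4, s9, s13, s14, s15}.
Now take the ϵ-closure:
From s9 via ϵ: add s16.
From s13 via ϵ: add s2, s10.
From s10 via ϵ: add s7.
From s7 via ϵ: add s5.
From s5 via ϵ: add s12.
No new states can be added; the closed set is {s2, s4, s5, s7, s9, s10, s12, s13, s14, s15, s16}.

{s2, s4, s5, s7, s9, s10, s12, s13, s14, s15, s16}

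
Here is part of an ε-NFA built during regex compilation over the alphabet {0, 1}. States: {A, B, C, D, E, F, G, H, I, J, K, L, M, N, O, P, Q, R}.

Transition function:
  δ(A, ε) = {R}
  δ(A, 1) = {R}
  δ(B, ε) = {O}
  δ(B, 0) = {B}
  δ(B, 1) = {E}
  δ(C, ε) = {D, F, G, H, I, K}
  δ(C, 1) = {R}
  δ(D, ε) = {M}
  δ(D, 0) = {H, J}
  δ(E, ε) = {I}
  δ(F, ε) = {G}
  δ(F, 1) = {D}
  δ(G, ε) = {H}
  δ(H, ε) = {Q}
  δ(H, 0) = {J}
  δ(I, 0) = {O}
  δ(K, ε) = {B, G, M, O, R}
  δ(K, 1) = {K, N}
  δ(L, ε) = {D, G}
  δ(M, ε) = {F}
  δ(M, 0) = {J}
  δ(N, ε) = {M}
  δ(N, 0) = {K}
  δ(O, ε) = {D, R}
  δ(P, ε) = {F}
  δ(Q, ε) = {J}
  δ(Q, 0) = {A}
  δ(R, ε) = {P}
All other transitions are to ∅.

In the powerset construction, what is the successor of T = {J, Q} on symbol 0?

{A, F, G, H, J, P, Q, R}

Q on 0 → {A}.
No 0-transition from J.
Union after reading 0: {A}.
Now take the ε-closure:
From A via ε: add R.
From R via ε: add P.
From P via ε: add F.
From F via ε: add G.
From G via ε: add H.
From H via ε: add Q.
From Q via ε: add J.
No new states can be added; the closed set is {A, F, G, H, J, P, Q, R}.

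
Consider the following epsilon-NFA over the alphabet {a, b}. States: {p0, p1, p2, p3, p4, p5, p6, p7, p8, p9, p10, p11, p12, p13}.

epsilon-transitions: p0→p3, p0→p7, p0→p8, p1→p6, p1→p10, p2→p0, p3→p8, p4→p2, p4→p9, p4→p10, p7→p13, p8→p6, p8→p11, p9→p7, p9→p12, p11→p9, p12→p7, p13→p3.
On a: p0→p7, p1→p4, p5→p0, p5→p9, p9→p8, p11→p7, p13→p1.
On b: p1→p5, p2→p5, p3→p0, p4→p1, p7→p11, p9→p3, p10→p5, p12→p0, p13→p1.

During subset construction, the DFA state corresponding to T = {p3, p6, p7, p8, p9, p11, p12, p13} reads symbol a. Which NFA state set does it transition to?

p9 on a → {p8}.
p11 on a → {p7}.
p13 on a → {p1}.
No a-transition from p3, p6, p7, p8, p12.
Union after reading a: {p1, p7, p8}.
Now take the epsilon-closure:
From p1 via epsilon: add p6, p10.
From p7 via epsilon: add p13.
From p8 via epsilon: add p11.
From p11 via epsilon: add p9.
From p13 via epsilon: add p3.
From p9 via epsilon: add p12.
No new states can be added; the closed set is {p1, p3, p6, p7, p8, p9, p10, p11, p12, p13}.

{p1, p3, p6, p7, p8, p9, p10, p11, p12, p13}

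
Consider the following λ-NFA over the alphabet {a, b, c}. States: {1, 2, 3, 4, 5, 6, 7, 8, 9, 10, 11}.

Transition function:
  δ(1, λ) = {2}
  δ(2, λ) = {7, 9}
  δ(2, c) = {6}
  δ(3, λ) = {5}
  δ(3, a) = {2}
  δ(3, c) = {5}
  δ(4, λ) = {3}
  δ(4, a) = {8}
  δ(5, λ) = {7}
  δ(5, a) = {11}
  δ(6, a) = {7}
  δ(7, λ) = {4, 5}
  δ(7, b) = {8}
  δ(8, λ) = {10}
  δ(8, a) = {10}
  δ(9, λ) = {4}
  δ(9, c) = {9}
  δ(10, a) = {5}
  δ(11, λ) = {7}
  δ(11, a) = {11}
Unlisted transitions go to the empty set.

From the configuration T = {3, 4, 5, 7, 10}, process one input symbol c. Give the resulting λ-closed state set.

3 on c → {5}.
No c-transition from 4, 5, 7, 10.
Union after reading c: {5}.
Now take the λ-closure:
From 5 via λ: add 7.
From 7 via λ: add 4.
From 4 via λ: add 3.
No new states can be added; the closed set is {3, 4, 5, 7}.

{3, 4, 5, 7}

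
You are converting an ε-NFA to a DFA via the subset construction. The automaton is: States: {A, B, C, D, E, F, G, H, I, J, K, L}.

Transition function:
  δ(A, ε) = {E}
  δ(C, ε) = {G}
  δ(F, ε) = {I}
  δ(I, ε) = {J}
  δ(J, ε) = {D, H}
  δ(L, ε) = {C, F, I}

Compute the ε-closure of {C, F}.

Start with {C, F}.
From C via ε: add G.
From F via ε: add I.
From I via ε: add J.
From J via ε: add D, H.
No new states can be added; the closed set is {C, D, F, G, H, I, J}.

{C, D, F, G, H, I, J}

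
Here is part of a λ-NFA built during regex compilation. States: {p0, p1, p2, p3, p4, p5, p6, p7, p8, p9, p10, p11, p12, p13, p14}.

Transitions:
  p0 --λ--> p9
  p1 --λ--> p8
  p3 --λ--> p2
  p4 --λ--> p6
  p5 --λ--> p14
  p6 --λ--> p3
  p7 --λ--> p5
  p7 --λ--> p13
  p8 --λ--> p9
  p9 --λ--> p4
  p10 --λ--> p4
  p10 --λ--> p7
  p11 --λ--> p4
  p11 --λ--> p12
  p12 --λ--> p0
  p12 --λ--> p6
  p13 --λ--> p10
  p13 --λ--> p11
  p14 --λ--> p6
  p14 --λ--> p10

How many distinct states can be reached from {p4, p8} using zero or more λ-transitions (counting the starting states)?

6

Start with {p4, p8}.
From p4 via λ: add p6.
From p8 via λ: add p9.
From p6 via λ: add p3.
From p3 via λ: add p2.
λ-closure = {p2, p3, p4, p6, p8, p9}, which has 6 states.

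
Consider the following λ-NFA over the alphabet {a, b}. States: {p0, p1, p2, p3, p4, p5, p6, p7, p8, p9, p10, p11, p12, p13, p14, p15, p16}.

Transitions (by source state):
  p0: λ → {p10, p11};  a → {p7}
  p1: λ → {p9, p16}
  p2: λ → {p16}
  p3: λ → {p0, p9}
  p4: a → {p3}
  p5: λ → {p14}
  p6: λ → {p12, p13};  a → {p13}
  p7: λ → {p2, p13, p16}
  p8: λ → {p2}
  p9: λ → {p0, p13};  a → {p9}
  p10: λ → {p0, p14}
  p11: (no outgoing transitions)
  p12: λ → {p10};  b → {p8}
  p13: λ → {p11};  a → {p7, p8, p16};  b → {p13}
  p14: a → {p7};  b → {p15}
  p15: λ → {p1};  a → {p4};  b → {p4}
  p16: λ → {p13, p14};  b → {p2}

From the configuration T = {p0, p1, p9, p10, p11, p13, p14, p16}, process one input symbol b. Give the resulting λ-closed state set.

p13 on b → {p13}.
p14 on b → {p15}.
p16 on b → {p2}.
No b-transition from p0, p1, p9, p10, p11.
Union after reading b: {p2, p13, p15}.
Now take the λ-closure:
From p2 via λ: add p16.
From p13 via λ: add p11.
From p15 via λ: add p1.
From p1 via λ: add p9.
From p16 via λ: add p14.
From p9 via λ: add p0.
From p0 via λ: add p10.
No new states can be added; the closed set is {p0, p1, p2, p9, p10, p11, p13, p14, p15, p16}.

{p0, p1, p2, p9, p10, p11, p13, p14, p15, p16}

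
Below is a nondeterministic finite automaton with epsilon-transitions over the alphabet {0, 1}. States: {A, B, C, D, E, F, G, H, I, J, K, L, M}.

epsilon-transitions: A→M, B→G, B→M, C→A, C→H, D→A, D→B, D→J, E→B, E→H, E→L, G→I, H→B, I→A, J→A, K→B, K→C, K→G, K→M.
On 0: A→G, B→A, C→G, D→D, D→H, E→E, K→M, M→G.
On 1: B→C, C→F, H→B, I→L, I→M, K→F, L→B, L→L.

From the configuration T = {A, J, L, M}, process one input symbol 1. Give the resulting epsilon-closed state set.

L on 1 → {B, L}.
No 1-transition from A, J, M.
Union after reading 1: {B, L}.
Now take the epsilon-closure:
From B via epsilon: add G, M.
From G via epsilon: add I.
From I via epsilon: add A.
No new states can be added; the closed set is {A, B, G, I, L, M}.

{A, B, G, I, L, M}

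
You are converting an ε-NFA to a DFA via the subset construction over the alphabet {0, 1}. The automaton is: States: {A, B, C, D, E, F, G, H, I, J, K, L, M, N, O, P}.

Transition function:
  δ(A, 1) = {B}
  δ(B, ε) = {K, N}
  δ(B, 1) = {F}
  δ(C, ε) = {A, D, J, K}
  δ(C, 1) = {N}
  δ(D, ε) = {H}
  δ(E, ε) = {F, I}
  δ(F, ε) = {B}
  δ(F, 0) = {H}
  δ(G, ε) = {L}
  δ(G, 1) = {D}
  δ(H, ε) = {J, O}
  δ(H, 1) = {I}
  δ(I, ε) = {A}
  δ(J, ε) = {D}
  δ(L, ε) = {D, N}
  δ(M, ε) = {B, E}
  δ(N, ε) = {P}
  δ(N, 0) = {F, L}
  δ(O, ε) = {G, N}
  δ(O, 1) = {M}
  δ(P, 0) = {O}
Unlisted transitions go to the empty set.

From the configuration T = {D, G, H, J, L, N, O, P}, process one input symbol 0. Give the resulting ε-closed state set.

{B, D, F, G, H, J, K, L, N, O, P}

N on 0 → {F, L}.
P on 0 → {O}.
No 0-transition from D, G, H, J, L, O.
Union after reading 0: {F, L, O}.
Now take the ε-closure:
From F via ε: add B.
From L via ε: add D, N.
From O via ε: add G.
From B via ε: add K.
From D via ε: add H.
From N via ε: add P.
From H via ε: add J.
No new states can be added; the closed set is {B, D, F, G, H, J, K, L, N, O, P}.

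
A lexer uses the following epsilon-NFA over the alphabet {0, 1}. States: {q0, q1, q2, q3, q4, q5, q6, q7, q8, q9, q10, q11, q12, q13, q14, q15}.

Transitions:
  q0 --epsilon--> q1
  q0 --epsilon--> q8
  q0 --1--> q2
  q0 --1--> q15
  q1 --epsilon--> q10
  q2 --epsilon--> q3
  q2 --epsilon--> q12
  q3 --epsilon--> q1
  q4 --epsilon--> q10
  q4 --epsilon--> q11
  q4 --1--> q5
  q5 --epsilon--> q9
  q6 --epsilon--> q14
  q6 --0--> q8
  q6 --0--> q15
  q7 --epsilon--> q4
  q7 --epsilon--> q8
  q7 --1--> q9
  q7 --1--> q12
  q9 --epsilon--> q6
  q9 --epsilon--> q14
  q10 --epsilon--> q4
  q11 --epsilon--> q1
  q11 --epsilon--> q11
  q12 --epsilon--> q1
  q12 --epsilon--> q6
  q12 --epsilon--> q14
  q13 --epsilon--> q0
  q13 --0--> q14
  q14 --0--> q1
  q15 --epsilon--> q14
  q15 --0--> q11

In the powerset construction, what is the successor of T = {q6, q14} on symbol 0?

q6 on 0 → {q8, q15}.
q14 on 0 → {q1}.
Union after reading 0: {q1, q8, q15}.
Now take the epsilon-closure:
From q1 via epsilon: add q10.
From q15 via epsilon: add q14.
From q10 via epsilon: add q4.
From q4 via epsilon: add q11.
No new states can be added; the closed set is {q1, q4, q8, q10, q11, q14, q15}.

{q1, q4, q8, q10, q11, q14, q15}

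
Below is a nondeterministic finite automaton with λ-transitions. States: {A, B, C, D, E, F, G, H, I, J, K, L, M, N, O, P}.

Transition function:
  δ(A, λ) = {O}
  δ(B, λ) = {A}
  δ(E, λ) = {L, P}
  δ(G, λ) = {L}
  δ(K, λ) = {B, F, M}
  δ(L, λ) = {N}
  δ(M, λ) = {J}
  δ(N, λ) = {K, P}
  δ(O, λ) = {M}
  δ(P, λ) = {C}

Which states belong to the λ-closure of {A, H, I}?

Start with {A, H, I}.
From A via λ: add O.
From O via λ: add M.
From M via λ: add J.
No new states can be added; the closed set is {A, H, I, J, M, O}.

{A, H, I, J, M, O}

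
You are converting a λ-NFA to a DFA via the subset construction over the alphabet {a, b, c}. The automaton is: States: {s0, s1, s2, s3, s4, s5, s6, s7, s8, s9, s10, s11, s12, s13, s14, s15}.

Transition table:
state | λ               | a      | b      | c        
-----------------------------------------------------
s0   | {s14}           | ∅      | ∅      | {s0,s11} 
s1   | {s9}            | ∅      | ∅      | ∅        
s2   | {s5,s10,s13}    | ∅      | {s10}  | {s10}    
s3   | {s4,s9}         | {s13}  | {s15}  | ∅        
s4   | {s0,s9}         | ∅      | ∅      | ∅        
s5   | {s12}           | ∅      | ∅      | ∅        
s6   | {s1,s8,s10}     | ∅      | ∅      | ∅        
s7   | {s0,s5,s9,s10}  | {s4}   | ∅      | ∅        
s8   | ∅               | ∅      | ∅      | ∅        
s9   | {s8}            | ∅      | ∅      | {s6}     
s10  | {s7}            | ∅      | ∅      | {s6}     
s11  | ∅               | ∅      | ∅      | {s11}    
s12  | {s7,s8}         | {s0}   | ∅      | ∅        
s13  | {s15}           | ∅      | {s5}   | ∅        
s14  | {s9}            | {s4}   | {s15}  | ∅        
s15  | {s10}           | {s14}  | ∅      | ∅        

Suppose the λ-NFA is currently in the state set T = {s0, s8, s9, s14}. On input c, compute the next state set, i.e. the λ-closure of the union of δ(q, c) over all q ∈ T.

{s0, s1, s5, s6, s7, s8, s9, s10, s11, s12, s14}

s0 on c → {s0, s11}.
s9 on c → {s6}.
No c-transition from s8, s14.
Union after reading c: {s0, s6, s11}.
Now take the λ-closure:
From s0 via λ: add s14.
From s6 via λ: add s1, s8, s10.
From s1 via λ: add s9.
From s10 via λ: add s7.
From s7 via λ: add s5.
From s5 via λ: add s12.
No new states can be added; the closed set is {s0, s1, s5, s6, s7, s8, s9, s10, s11, s12, s14}.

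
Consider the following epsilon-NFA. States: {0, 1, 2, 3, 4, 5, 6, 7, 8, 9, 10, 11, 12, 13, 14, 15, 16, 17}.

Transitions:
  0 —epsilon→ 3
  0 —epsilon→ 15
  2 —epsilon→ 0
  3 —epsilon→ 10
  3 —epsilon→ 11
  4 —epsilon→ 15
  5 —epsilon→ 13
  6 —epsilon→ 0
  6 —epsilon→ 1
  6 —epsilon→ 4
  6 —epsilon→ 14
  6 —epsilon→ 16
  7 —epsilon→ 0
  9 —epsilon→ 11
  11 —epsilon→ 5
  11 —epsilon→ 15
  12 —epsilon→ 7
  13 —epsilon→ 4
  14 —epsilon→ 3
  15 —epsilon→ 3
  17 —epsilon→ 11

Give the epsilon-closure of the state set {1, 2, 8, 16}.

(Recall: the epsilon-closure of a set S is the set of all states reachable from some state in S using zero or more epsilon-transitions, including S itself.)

{0, 1, 2, 3, 4, 5, 8, 10, 11, 13, 15, 16}

Start with {1, 2, 8, 16}.
From 2 via epsilon: add 0.
From 0 via epsilon: add 3, 15.
From 3 via epsilon: add 10, 11.
From 11 via epsilon: add 5.
From 5 via epsilon: add 13.
From 13 via epsilon: add 4.
No new states can be added; the closed set is {0, 1, 2, 3, 4, 5, 8, 10, 11, 13, 15, 16}.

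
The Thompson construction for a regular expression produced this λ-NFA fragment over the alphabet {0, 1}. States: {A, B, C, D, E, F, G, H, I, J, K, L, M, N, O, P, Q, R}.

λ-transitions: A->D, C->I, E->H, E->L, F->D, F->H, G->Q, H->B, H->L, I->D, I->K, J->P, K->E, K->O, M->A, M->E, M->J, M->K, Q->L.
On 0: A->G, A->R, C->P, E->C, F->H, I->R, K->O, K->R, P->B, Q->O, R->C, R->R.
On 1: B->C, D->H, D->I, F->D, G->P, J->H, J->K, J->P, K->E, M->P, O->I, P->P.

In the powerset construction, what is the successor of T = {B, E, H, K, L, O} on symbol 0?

{B, C, D, E, H, I, K, L, O, R}

E on 0 → {C}.
K on 0 → {O, R}.
No 0-transition from B, H, L, O.
Union after reading 0: {C, O, R}.
Now take the λ-closure:
From C via λ: add I.
From I via λ: add D, K.
From K via λ: add E.
From E via λ: add H, L.
From H via λ: add B.
No new states can be added; the closed set is {B, C, D, E, H, I, K, L, O, R}.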